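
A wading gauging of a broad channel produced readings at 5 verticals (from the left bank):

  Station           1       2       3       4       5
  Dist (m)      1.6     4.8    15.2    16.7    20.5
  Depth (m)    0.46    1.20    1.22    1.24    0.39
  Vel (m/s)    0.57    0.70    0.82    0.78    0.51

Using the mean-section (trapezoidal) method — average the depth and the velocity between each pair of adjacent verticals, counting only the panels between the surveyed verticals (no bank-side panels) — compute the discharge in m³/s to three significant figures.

14.7 m³/s

Panel 1-2: Δb = 3.2 m, d̄ = (0.46+1.20)/2 = 0.83, v̄ = (0.57+0.70)/2 = 0.635 → q = 3.2×0.83×0.635 = 1.687 m³/s
Panel 2-3: Δb = 10.4 m, d̄ = (1.20+1.22)/2 = 1.21, v̄ = (0.70+0.82)/2 = 0.76 → q = 10.4×1.21×0.76 = 9.564 m³/s
Panel 3-4: Δb = 1.5 m, d̄ = (1.22+1.24)/2 = 1.23, v̄ = (0.82+0.78)/2 = 0.8 → q = 1.5×1.23×0.8 = 1.476 m³/s
Panel 4-5: Δb = 3.8 m, d̄ = (1.24+0.39)/2 = 0.815, v̄ = (0.78+0.51)/2 = 0.645 → q = 3.8×0.815×0.645 = 1.998 m³/s
Q = Σ q = 14.72 m³/s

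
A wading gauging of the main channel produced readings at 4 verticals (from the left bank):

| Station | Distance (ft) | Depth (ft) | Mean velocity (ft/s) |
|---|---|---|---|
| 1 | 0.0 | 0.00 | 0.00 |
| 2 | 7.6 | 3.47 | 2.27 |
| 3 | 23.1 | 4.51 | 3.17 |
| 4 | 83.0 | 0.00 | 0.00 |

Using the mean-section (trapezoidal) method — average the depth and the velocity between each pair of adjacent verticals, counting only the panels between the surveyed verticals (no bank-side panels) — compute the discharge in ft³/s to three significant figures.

Panel 1-2: Δb = 7.6 ft, d̄ = (0.00+3.47)/2 = 1.735, v̄ = (0.00+2.27)/2 = 1.135 → q = 7.6×1.735×1.135 = 14.97 ft³/s
Panel 2-3: Δb = 15.5 ft, d̄ = (3.47+4.51)/2 = 3.99, v̄ = (2.27+3.17)/2 = 2.72 → q = 15.5×3.99×2.72 = 168.2 ft³/s
Panel 3-4: Δb = 59.9 ft, d̄ = (4.51+0.00)/2 = 2.255, v̄ = (3.17+0.00)/2 = 1.585 → q = 59.9×2.255×1.585 = 214.1 ft³/s
Q = Σ q = 397.3 ft³/s

397 ft³/s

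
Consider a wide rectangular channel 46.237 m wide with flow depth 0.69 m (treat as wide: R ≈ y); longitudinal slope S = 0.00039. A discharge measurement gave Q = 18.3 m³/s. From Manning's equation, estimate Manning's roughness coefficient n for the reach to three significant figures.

A = b·y = 46.237 × 0.69 = 31.90 m²
Wide channel: R ≈ y = 0.69 m
n = (1/Q)·A·R^(2/3)·S^(1/2) = (1/18.3) × 31.90 × 0.7808 × 0.01975 = 0.02688

0.0269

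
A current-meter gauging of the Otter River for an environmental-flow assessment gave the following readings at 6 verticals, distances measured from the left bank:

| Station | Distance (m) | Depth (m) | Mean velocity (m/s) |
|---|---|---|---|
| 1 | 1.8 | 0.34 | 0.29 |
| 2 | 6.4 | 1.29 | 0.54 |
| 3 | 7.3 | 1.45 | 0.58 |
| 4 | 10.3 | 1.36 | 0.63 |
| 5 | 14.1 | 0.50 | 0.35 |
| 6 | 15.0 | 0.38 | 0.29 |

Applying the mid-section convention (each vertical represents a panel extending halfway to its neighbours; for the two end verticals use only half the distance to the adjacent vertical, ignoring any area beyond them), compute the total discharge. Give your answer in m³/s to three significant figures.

w_1 = (6.4 − 1.8)/2 = 2.3 m; q_1 = 0.29 × 0.34 × 2.3 = 0.2268 m³/s
w_2 = (7.3 − 1.8)/2 = 2.75 m; q_2 = 0.54 × 1.29 × 2.75 = 1.916 m³/s
w_3 = (10.3 − 6.4)/2 = 1.95 m; q_3 = 0.58 × 1.45 × 1.95 = 1.640 m³/s
w_4 = (14.1 − 7.3)/2 = 3.4 m; q_4 = 0.63 × 1.36 × 3.4 = 2.913 m³/s
w_5 = (15.0 − 10.3)/2 = 2.35 m; q_5 = 0.35 × 0.50 × 2.35 = 0.4113 m³/s
w_6 = (15.0 − 14.1)/2 = 0.45 m; q_6 = 0.29 × 0.38 × 0.45 = 0.04959 m³/s
Q = Σ qᵢ = 7.156 m³/s

7.16 m³/s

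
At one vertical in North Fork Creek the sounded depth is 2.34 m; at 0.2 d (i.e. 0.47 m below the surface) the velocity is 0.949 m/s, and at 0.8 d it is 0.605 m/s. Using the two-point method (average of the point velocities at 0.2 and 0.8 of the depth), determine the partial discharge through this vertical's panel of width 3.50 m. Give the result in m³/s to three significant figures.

6.36 m³/s

v̄ = (0.949 + 0.605) / 2 = 0.7770 m/s
q = v̄ × d × w = 0.7770 × 2.34 × 3.50 = 6.364 m³/s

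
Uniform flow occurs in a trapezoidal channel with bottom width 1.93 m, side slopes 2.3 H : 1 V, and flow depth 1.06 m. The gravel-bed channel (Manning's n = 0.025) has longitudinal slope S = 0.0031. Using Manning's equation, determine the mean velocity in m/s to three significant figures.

A = (b + z·y)·y = (1.93 + 2.3×1.06)×1.06 = 4.630 m²
P = b + 2y√(1+z²) = 1.93 + 2×1.06×√(1+2.3²) = 7.247 m
R = A/P = 4.630/7.247 = 0.6389 m
Q = (1/n)·A·R^(2/3)·S^(1/2) = (1/0.025) × 4.630 × 0.6389^(2/3) × 0.0031^(1/2) = 7.649 m³/s
V = Q/A = 7.649/4.630 = 1.652 m/s

1.65 m/s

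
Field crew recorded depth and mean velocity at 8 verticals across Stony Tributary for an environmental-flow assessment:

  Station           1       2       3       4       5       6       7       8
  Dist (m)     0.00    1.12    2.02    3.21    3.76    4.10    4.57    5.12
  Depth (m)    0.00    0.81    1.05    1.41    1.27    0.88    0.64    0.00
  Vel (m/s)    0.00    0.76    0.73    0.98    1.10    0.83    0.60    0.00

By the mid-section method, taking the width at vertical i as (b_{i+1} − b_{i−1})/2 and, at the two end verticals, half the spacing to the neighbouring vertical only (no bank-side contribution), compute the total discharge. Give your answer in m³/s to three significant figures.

w_2 = (2.02 − 0.00)/2 = 1.01 m; q_2 = 0.76 × 0.81 × 1.01 = 0.6218 m³/s
w_3 = (3.21 − 1.12)/2 = 1.045 m; q_3 = 0.73 × 1.05 × 1.045 = 0.8010 m³/s
w_4 = (3.76 − 2.02)/2 = 0.87 m; q_4 = 0.98 × 1.41 × 0.87 = 1.202 m³/s
w_5 = (4.10 − 3.21)/2 = 0.445 m; q_5 = 1.10 × 1.27 × 0.445 = 0.6217 m³/s
w_6 = (4.57 − 3.76)/2 = 0.405 m; q_6 = 0.83 × 0.88 × 0.405 = 0.2958 m³/s
w_7 = (5.12 − 4.10)/2 = 0.51 m; q_7 = 0.60 × 0.64 × 0.51 = 0.1958 m³/s
Stations 1, 8 contribute zero (depth or velocity is 0).
Q = Σ qᵢ = 3.738 m³/s

3.74 m³/s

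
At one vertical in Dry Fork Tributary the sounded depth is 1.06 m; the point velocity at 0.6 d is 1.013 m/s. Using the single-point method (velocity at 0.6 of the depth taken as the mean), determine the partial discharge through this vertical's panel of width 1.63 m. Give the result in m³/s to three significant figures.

1.75 m³/s

v̄ = v₀.₆ = 1.013 m/s
q = v̄ × d × w = 1.013 × 1.06 × 1.63 = 1.750 m³/s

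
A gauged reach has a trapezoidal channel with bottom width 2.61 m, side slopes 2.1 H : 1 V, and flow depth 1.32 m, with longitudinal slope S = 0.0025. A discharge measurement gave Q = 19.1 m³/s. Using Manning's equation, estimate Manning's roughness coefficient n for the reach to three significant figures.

0.0162

A = (b + z·y)·y = (2.61 + 2.1×1.32)×1.32 = 7.104 m²
P = b + 2y√(1+z²) = 2.61 + 2×1.32×√(1+2.1²) = 8.750 m
R = A/P = 7.104/8.750 = 0.8119 m
n = (1/Q)·A·R^(2/3)·S^(1/2) = (1/19.1) × 7.104 × 0.8703 × 0.05000 = 0.01618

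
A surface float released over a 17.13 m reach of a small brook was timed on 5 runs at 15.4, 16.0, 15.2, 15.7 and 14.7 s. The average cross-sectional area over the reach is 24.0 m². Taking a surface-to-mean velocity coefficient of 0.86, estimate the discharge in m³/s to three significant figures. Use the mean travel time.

23.0 m³/s

t̄ = (15.4 + 16.0 + 15.2 + 15.7 + 14.7) / 5 = 15.4 s
v_surface = L / t̄ = 17.13 / 15.4 = 1.112 m/s
v_mean = 0.86 × 1.112 = 0.9566 m/s
Q = A × v_mean = 24.0 × 0.9566 = 22.96 m³/s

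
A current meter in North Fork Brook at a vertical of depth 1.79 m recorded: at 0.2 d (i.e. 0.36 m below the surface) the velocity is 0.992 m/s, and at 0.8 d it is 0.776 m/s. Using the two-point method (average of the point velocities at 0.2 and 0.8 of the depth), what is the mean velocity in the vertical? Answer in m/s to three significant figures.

0.884 m/s

v̄ = (0.992 + 0.776) / 2 = 0.8840 m/s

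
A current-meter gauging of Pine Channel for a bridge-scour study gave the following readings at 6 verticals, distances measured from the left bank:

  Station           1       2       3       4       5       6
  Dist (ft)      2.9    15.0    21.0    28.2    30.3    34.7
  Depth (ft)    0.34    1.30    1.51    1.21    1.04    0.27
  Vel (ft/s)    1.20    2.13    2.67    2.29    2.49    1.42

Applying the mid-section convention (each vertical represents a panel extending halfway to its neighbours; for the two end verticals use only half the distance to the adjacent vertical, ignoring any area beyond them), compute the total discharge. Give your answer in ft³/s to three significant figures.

76.3 ft³/s

w_1 = (15.0 − 2.9)/2 = 6.05 ft; q_1 = 1.20 × 0.34 × 6.05 = 2.468 ft³/s
w_2 = (21.0 − 2.9)/2 = 9.05 ft; q_2 = 2.13 × 1.30 × 9.05 = 25.06 ft³/s
w_3 = (28.2 − 15.0)/2 = 6.6 ft; q_3 = 2.67 × 1.51 × 6.6 = 26.61 ft³/s
w_4 = (30.3 − 21.0)/2 = 4.65 ft; q_4 = 2.29 × 1.21 × 4.65 = 12.88 ft³/s
w_5 = (34.7 − 28.2)/2 = 3.25 ft; q_5 = 2.49 × 1.04 × 3.25 = 8.416 ft³/s
w_6 = (34.7 − 30.3)/2 = 2.2 ft; q_6 = 1.42 × 0.27 × 2.2 = 0.8435 ft³/s
Q = Σ qᵢ = 76.28 ft³/s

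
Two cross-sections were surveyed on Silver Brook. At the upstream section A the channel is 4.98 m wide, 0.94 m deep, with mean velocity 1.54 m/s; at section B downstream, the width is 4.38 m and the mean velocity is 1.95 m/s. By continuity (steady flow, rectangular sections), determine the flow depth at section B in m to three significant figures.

0.844 m

Q = A₁V₁ = (4.98×0.94) × 1.54 = 7.209 m³/s
d₂ = Q/(b₂ V₂) = 7.209/(4.38×1.95) = 0.8441 m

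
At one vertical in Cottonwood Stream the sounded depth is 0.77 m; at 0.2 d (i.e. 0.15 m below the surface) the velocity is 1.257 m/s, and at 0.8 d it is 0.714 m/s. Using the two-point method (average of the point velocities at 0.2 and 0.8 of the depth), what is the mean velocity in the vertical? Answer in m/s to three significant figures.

0.986 m/s

v̄ = (1.257 + 0.714) / 2 = 0.9855 m/s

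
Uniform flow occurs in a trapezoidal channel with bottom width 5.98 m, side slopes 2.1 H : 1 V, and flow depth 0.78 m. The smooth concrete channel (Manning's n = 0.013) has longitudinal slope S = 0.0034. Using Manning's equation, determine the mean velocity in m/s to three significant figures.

A = (b + z·y)·y = (5.98 + 2.1×0.78)×0.78 = 5.942 m²
P = b + 2y√(1+z²) = 5.98 + 2×0.78×√(1+2.1²) = 9.608 m
R = A/P = 5.942/9.608 = 0.6184 m
Q = (1/n)·A·R^(2/3)·S^(1/2) = (1/0.013) × 5.942 × 0.6184^(2/3) × 0.0034^(1/2) = 19.35 m³/s
V = Q/A = 19.35/5.942 = 3.256 m/s

3.26 m/s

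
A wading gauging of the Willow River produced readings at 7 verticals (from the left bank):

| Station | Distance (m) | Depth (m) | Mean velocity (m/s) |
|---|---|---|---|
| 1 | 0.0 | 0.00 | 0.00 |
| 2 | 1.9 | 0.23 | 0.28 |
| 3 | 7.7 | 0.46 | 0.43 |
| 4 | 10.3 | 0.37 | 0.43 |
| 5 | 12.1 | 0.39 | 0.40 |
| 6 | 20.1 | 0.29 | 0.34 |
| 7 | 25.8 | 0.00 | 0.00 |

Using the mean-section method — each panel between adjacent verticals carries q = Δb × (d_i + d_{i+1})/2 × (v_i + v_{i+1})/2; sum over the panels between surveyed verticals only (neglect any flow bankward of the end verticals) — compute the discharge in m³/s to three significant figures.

Panel 1-2: Δb = 1.9 m, d̄ = (0.00+0.23)/2 = 0.115, v̄ = (0.00+0.28)/2 = 0.14 → q = 1.9×0.115×0.14 = 0.03059 m³/s
Panel 2-3: Δb = 5.8 m, d̄ = (0.23+0.46)/2 = 0.345, v̄ = (0.28+0.43)/2 = 0.355 → q = 5.8×0.345×0.355 = 0.7104 m³/s
Panel 3-4: Δb = 2.6 m, d̄ = (0.46+0.37)/2 = 0.415, v̄ = (0.43+0.43)/2 = 0.43 → q = 2.6×0.415×0.43 = 0.4640 m³/s
Panel 4-5: Δb = 1.8 m, d̄ = (0.37+0.39)/2 = 0.38, v̄ = (0.43+0.40)/2 = 0.415 → q = 1.8×0.38×0.415 = 0.2839 m³/s
Panel 5-6: Δb = 8 m, d̄ = (0.39+0.29)/2 = 0.34, v̄ = (0.40+0.34)/2 = 0.37 → q = 8×0.34×0.37 = 1.006 m³/s
Panel 6-7: Δb = 5.7 m, d̄ = (0.29+0.00)/2 = 0.145, v̄ = (0.34+0.00)/2 = 0.17 → q = 5.7×0.145×0.17 = 0.1405 m³/s
Q = Σ q = 2.636 m³/s

2.64 m³/s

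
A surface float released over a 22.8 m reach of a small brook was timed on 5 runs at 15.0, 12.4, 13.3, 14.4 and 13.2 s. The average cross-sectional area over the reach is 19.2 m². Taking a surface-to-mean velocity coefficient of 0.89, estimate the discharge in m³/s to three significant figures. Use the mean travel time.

t̄ = (15.0 + 12.4 + 13.3 + 14.4 + 13.2) / 5 = 13.66 s
v_surface = L / t̄ = 22.8 / 13.66 = 1.669 m/s
v_mean = 0.89 × 1.669 = 1.486 m/s
Q = A × v_mean = 19.2 × 1.486 = 28.52 m³/s

28.5 m³/s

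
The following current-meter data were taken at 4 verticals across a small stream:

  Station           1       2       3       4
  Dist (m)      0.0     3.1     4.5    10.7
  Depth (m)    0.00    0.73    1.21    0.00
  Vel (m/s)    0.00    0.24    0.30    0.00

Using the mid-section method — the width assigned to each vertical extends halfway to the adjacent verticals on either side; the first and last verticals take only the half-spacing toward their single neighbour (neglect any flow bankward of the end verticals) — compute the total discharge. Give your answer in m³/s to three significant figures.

w_2 = (4.5 − 0.0)/2 = 2.25 m; q_2 = 0.24 × 0.73 × 2.25 = 0.3942 m³/s
w_3 = (10.7 − 3.1)/2 = 3.8 m; q_3 = 0.30 × 1.21 × 3.8 = 1.379 m³/s
Stations 1, 4 contribute zero (depth or velocity is 0).
Q = Σ qᵢ = 1.774 m³/s

1.77 m³/s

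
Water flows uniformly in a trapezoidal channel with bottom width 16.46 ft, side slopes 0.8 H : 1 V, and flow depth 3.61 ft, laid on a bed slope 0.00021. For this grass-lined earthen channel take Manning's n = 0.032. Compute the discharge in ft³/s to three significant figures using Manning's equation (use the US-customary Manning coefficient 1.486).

A = (b + z·y)·y = (16.46 + 0.8×3.61)×3.61 = 69.85 ft²
P = b + 2y√(1+z²) = 16.46 + 2×3.61×√(1+0.8²) = 25.71 ft
R = A/P = 69.85/25.71 = 2.717 ft
Q = (1.486/n)·A·R^(2/3)·S^(1/2) = (1.486/0.032) × 69.85 × 2.717^(2/3) × 0.00021^(1/2) = 91.52 ft³/s

91.5 ft³/s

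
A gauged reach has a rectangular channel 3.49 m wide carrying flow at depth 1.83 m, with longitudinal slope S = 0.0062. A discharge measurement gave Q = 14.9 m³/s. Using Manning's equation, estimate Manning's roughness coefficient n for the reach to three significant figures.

A = b·y = 3.49 × 1.83 = 6.387 m²
P = b + 2y = 3.49 + 2×1.83 = 7.150 m
R = A/P = 6.387/7.150 = 0.8932 m
n = (1/Q)·A·R^(2/3)·S^(1/2) = (1/14.9) × 6.387 × 0.9275 × 0.07874 = 0.03130

0.0313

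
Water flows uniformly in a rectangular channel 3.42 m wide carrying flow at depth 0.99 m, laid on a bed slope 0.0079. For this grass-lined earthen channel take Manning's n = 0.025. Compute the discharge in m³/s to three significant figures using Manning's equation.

A = b·y = 3.42 × 0.99 = 3.386 m²
P = b + 2y = 3.42 + 2×0.99 = 5.400 m
R = A/P = 3.386/5.400 = 0.6270 m
Q = (1/n)·A·R^(2/3)·S^(1/2) = (1/0.025) × 3.386 × 0.6270^(2/3) × 0.0079^(1/2) = 8.818 m³/s

8.82 m³/s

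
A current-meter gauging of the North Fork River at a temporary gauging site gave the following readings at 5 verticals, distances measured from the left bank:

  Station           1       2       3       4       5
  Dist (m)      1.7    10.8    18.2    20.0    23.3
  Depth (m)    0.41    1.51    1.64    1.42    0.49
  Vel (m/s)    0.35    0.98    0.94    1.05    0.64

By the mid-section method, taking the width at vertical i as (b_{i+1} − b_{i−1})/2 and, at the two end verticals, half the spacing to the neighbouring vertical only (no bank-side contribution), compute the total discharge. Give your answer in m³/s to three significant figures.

w_1 = (10.8 − 1.7)/2 = 4.55 m; q_1 = 0.35 × 0.41 × 4.55 = 0.6529 m³/s
w_2 = (18.2 − 1.7)/2 = 8.25 m; q_2 = 0.98 × 1.51 × 8.25 = 12.21 m³/s
w_3 = (20.0 − 10.8)/2 = 4.6 m; q_3 = 0.94 × 1.64 × 4.6 = 7.091 m³/s
w_4 = (23.3 − 18.2)/2 = 2.55 m; q_4 = 1.05 × 1.42 × 2.55 = 3.802 m³/s
w_5 = (23.3 − 20.0)/2 = 1.65 m; q_5 = 0.64 × 0.49 × 1.65 = 0.5174 m³/s
Q = Σ qᵢ = 24.27 m³/s

24.3 m³/s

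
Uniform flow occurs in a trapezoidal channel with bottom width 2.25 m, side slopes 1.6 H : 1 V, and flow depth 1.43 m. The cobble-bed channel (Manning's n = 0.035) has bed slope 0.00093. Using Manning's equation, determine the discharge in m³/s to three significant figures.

5.07 m³/s

A = (b + z·y)·y = (2.25 + 1.6×1.43)×1.43 = 6.489 m²
P = b + 2y√(1+z²) = 2.25 + 2×1.43×√(1+1.6²) = 7.646 m
R = A/P = 6.489/7.646 = 0.8487 m
Q = (1/n)·A·R^(2/3)·S^(1/2) = (1/0.035) × 6.489 × 0.8487^(2/3) × 0.00093^(1/2) = 5.068 m³/s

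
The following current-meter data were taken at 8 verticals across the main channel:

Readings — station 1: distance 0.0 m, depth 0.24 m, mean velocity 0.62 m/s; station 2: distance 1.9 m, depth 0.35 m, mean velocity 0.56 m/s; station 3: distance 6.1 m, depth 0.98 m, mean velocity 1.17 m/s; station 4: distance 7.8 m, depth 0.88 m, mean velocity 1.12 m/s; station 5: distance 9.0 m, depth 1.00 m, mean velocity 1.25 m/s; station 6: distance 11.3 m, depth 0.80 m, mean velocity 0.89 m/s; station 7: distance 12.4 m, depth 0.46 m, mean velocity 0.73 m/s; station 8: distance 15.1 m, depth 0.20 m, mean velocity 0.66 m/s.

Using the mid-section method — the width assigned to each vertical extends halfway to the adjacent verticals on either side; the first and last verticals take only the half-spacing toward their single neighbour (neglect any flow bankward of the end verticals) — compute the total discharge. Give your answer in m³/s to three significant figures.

9.76 m³/s

w_1 = (1.9 − 0.0)/2 = 0.95 m; q_1 = 0.62 × 0.24 × 0.95 = 0.1414 m³/s
w_2 = (6.1 − 0.0)/2 = 3.05 m; q_2 = 0.56 × 0.35 × 3.05 = 0.5978 m³/s
w_3 = (7.8 − 1.9)/2 = 2.95 m; q_3 = 1.17 × 0.98 × 2.95 = 3.382 m³/s
w_4 = (9.0 − 6.1)/2 = 1.45 m; q_4 = 1.12 × 0.88 × 1.45 = 1.429 m³/s
w_5 = (11.3 − 7.8)/2 = 1.75 m; q_5 = 1.25 × 1.00 × 1.75 = 2.188 m³/s
w_6 = (12.4 − 9.0)/2 = 1.7 m; q_6 = 0.89 × 0.80 × 1.7 = 1.210 m³/s
w_7 = (15.1 − 11.3)/2 = 1.9 m; q_7 = 0.73 × 0.46 × 1.9 = 0.6380 m³/s
w_8 = (15.1 − 12.4)/2 = 1.35 m; q_8 = 0.66 × 0.20 × 1.35 = 0.1782 m³/s
Q = Σ qᵢ = 9.765 m³/s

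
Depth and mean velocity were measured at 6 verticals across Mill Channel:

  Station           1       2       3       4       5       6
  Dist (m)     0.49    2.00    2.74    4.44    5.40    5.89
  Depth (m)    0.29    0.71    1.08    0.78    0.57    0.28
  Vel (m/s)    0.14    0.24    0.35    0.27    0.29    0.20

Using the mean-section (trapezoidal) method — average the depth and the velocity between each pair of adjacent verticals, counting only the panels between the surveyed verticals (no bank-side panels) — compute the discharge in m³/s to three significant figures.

1.06 m³/s

Panel 1-2: Δb = 1.51 m, d̄ = (0.29+0.71)/2 = 0.5, v̄ = (0.14+0.24)/2 = 0.19 → q = 1.51×0.5×0.19 = 0.1435 m³/s
Panel 2-3: Δb = 0.74 m, d̄ = (0.71+1.08)/2 = 0.895, v̄ = (0.24+0.35)/2 = 0.295 → q = 0.74×0.895×0.295 = 0.1954 m³/s
Panel 3-4: Δb = 1.7 m, d̄ = (1.08+0.78)/2 = 0.93, v̄ = (0.35+0.27)/2 = 0.31 → q = 1.7×0.93×0.31 = 0.4901 m³/s
Panel 4-5: Δb = 0.96 m, d̄ = (0.78+0.57)/2 = 0.675, v̄ = (0.27+0.29)/2 = 0.28 → q = 0.96×0.675×0.28 = 0.1814 m³/s
Panel 5-6: Δb = 0.49 m, d̄ = (0.57+0.28)/2 = 0.425, v̄ = (0.29+0.20)/2 = 0.245 → q = 0.49×0.425×0.245 = 0.05102 m³/s
Q = Σ q = 1.061 m³/s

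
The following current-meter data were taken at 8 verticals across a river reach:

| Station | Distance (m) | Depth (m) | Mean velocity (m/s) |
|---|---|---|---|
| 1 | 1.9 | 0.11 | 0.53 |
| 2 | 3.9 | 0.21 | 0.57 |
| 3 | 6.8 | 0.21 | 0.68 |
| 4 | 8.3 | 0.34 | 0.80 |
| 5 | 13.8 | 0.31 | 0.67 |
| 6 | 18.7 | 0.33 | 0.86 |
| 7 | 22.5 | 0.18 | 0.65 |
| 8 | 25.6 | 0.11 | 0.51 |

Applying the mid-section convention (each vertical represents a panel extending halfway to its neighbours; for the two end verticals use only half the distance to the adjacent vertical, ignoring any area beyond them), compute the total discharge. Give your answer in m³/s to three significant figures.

w_1 = (3.9 − 1.9)/2 = 1 m; q_1 = 0.53 × 0.11 × 1 = 0.05830 m³/s
w_2 = (6.8 − 1.9)/2 = 2.45 m; q_2 = 0.57 × 0.21 × 2.45 = 0.2933 m³/s
w_3 = (8.3 − 3.9)/2 = 2.2 m; q_3 = 0.68 × 0.21 × 2.2 = 0.3142 m³/s
w_4 = (13.8 − 6.8)/2 = 3.5 m; q_4 = 0.80 × 0.34 × 3.5 = 0.9520 m³/s
w_5 = (18.7 − 8.3)/2 = 5.2 m; q_5 = 0.67 × 0.31 × 5.2 = 1.080 m³/s
w_6 = (22.5 − 13.8)/2 = 4.35 m; q_6 = 0.86 × 0.33 × 4.35 = 1.235 m³/s
w_7 = (25.6 − 18.7)/2 = 3.45 m; q_7 = 0.65 × 0.18 × 3.45 = 0.4037 m³/s
w_8 = (25.6 − 22.5)/2 = 1.55 m; q_8 = 0.51 × 0.11 × 1.55 = 0.08696 m³/s
Q = Σ qᵢ = 4.423 m³/s

4.42 m³/s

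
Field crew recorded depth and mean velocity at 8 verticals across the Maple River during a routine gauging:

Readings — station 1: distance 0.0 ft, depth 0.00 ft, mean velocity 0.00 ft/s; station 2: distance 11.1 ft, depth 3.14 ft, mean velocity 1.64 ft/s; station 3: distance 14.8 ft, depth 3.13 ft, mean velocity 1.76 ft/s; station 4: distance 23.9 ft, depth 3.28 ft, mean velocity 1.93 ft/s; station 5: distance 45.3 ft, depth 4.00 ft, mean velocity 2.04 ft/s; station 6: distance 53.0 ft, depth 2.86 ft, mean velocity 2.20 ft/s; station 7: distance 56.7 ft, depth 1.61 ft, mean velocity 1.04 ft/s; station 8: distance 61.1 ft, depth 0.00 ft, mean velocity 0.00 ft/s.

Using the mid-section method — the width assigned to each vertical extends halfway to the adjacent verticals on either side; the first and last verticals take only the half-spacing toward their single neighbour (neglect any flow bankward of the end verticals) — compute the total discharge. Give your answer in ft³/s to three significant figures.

331 ft³/s

w_2 = (14.8 − 0.0)/2 = 7.4 ft; q_2 = 1.64 × 3.14 × 7.4 = 38.11 ft³/s
w_3 = (23.9 − 11.1)/2 = 6.4 ft; q_3 = 1.76 × 3.13 × 6.4 = 35.26 ft³/s
w_4 = (45.3 − 14.8)/2 = 15.25 ft; q_4 = 1.93 × 3.28 × 15.25 = 96.54 ft³/s
w_5 = (53.0 − 23.9)/2 = 14.55 ft; q_5 = 2.04 × 4.00 × 14.55 = 118.7 ft³/s
w_6 = (56.7 − 45.3)/2 = 5.7 ft; q_6 = 2.20 × 2.86 × 5.7 = 35.86 ft³/s
w_7 = (61.1 − 53.0)/2 = 4.05 ft; q_7 = 1.04 × 1.61 × 4.05 = 6.781 ft³/s
Stations 1, 8 contribute zero (depth or velocity is 0).
Q = Σ qᵢ = 331.3 ft³/s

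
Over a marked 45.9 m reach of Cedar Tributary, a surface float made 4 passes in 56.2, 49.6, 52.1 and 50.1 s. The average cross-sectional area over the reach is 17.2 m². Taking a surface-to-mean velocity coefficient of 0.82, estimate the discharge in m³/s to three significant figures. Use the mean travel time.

t̄ = (56.2 + 49.6 + 52.1 + 50.1) / 4 = 52 s
v_surface = L / t̄ = 45.9 / 52 = 0.8827 m/s
v_mean = 0.82 × 0.8827 = 0.7238 m/s
Q = A × v_mean = 17.2 × 0.7238 = 12.45 m³/s

12.4 m³/s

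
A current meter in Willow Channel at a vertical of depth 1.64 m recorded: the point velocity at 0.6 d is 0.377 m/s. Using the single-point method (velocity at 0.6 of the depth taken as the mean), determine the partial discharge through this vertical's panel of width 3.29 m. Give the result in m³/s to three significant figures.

2.03 m³/s

v̄ = v₀.₆ = 0.377 m/s
q = v̄ × d × w = 0.3770 × 1.64 × 3.29 = 2.034 m³/s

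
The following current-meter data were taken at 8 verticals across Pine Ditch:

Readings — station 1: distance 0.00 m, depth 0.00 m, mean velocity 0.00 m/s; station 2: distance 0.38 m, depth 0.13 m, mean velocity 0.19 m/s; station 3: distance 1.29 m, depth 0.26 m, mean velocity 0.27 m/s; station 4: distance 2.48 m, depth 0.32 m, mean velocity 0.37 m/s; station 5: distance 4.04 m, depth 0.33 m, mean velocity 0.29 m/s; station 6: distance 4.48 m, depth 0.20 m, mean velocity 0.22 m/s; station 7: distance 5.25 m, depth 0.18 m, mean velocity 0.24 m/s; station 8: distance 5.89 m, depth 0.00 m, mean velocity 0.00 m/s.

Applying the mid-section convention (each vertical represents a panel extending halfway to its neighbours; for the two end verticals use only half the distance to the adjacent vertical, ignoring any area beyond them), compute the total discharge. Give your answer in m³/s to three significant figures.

0.405 m³/s

w_2 = (1.29 − 0.00)/2 = 0.645 m; q_2 = 0.19 × 0.13 × 0.645 = 0.01593 m³/s
w_3 = (2.48 − 0.38)/2 = 1.05 m; q_3 = 0.27 × 0.26 × 1.05 = 0.07371 m³/s
w_4 = (4.04 − 1.29)/2 = 1.375 m; q_4 = 0.37 × 0.32 × 1.375 = 0.1628 m³/s
w_5 = (4.48 − 2.48)/2 = 1 m; q_5 = 0.29 × 0.33 × 1 = 0.09570 m³/s
w_6 = (5.25 − 4.04)/2 = 0.605 m; q_6 = 0.22 × 0.20 × 0.605 = 0.02662 m³/s
w_7 = (5.89 − 4.48)/2 = 0.705 m; q_7 = 0.24 × 0.18 × 0.705 = 0.03046 m³/s
Stations 1, 8 contribute zero (depth or velocity is 0).
Q = Σ qᵢ = 0.4052 m³/s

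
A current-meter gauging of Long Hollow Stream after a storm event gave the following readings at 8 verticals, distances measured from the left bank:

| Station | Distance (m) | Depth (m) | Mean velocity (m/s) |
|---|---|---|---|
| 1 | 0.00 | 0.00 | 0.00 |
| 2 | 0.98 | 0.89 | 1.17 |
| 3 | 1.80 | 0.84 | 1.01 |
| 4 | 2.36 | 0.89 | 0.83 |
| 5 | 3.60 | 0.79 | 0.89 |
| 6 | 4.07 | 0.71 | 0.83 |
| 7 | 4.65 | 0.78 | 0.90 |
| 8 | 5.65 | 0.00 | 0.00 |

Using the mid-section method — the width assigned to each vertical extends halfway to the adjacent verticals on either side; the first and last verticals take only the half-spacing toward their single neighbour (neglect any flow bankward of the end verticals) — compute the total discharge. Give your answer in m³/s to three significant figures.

3.65 m³/s

w_2 = (1.80 − 0.00)/2 = 0.9 m; q_2 = 1.17 × 0.89 × 0.9 = 0.9372 m³/s
w_3 = (2.36 − 0.98)/2 = 0.69 m; q_3 = 1.01 × 0.84 × 0.69 = 0.5854 m³/s
w_4 = (3.60 − 1.80)/2 = 0.9 m; q_4 = 0.83 × 0.89 × 0.9 = 0.6648 m³/s
w_5 = (4.07 − 2.36)/2 = 0.855 m; q_5 = 0.89 × 0.79 × 0.855 = 0.6012 m³/s
w_6 = (4.65 − 3.60)/2 = 0.525 m; q_6 = 0.83 × 0.71 × 0.525 = 0.3094 m³/s
w_7 = (5.65 − 4.07)/2 = 0.79 m; q_7 = 0.90 × 0.78 × 0.79 = 0.5546 m³/s
Stations 1, 8 contribute zero (depth or velocity is 0).
Q = Σ qᵢ = 3.653 m³/s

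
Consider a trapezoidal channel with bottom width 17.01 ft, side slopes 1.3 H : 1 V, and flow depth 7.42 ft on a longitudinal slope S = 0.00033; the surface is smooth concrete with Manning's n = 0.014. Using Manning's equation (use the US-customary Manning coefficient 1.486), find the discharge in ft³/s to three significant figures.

A = (b + z·y)·y = (17.01 + 1.3×7.42)×7.42 = 197.8 ft²
P = b + 2y√(1+z²) = 17.01 + 2×7.42×√(1+1.3²) = 41.35 ft
R = A/P = 197.8/41.35 = 4.783 ft
Q = (1.486/n)·A·R^(2/3)·S^(1/2) = (1.486/0.014) × 197.8 × 4.783^(2/3) × 0.00033^(1/2) = 1083 ft³/s

1080 ft³/s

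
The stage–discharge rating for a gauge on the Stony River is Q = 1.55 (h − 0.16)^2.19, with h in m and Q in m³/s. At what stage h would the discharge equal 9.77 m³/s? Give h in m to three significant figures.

2.48 m

h − h₀ = (Q/C)^(1/b) = (9.77/1.55)^(1/2.19) = 2.318 m
h = 0.16 + 2.318 = 2.478 m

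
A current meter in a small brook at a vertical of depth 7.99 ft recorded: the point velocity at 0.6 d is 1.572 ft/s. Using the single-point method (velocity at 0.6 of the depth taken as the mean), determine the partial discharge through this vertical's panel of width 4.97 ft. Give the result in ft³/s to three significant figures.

62.4 ft³/s

v̄ = v₀.₆ = 1.572 ft/s
q = v̄ × d × w = 1.572 × 7.99 × 4.97 = 62.42 ft³/s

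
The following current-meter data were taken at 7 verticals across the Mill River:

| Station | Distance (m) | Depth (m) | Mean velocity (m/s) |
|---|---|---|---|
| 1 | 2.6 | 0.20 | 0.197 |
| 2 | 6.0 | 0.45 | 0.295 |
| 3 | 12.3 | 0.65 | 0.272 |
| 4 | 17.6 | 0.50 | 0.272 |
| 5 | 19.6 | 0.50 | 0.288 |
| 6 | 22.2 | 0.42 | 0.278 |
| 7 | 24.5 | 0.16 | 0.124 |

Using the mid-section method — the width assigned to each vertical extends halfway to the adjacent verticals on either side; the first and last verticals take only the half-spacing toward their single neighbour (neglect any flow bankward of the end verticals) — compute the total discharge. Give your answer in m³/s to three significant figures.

w_1 = (6.0 − 2.6)/2 = 1.7 m; q_1 = 0.197 × 0.20 × 1.7 = 0.06698 m³/s
w_2 = (12.3 − 2.6)/2 = 4.85 m; q_2 = 0.295 × 0.45 × 4.85 = 0.6438 m³/s
w_3 = (17.6 − 6.0)/2 = 5.8 m; q_3 = 0.272 × 0.65 × 5.8 = 1.025 m³/s
w_4 = (19.6 − 12.3)/2 = 3.65 m; q_4 = 0.272 × 0.50 × 3.65 = 0.4964 m³/s
w_5 = (22.2 − 17.6)/2 = 2.3 m; q_5 = 0.288 × 0.50 × 2.3 = 0.3312 m³/s
w_6 = (24.5 − 19.6)/2 = 2.45 m; q_6 = 0.278 × 0.42 × 2.45 = 0.2861 m³/s
w_7 = (24.5 − 22.2)/2 = 1.15 m; q_7 = 0.124 × 0.16 × 1.15 = 0.02282 m³/s
Q = Σ qᵢ = 2.873 m³/s

2.87 m³/s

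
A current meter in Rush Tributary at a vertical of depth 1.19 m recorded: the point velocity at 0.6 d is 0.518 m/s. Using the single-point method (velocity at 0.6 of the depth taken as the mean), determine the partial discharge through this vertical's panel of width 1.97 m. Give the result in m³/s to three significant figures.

v̄ = v₀.₆ = 0.518 m/s
q = v̄ × d × w = 0.5180 × 1.19 × 1.97 = 1.214 m³/s

1.21 m³/s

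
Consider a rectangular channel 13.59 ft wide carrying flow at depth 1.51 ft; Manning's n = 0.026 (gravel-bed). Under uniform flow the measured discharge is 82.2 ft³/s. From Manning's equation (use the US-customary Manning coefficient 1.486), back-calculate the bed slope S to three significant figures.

0.00371

A = b·y = 13.59 × 1.51 = 20.52 ft²
P = b + 2y = 13.59 + 2×1.51 = 16.61 ft
R = A/P = 20.52/16.61 = 1.235 ft
S = (Q·n / (1.486·A·R^(2/3)))² = (82.2×0.026 / (1.486×20.52×1.151))² = 0.003705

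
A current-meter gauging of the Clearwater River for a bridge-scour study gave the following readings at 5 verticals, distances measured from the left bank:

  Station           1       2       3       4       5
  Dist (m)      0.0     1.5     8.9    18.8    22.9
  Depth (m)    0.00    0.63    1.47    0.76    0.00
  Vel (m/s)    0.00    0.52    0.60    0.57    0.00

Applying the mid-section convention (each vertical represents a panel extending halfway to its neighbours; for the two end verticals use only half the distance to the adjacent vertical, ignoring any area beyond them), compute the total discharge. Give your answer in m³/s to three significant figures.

w_2 = (8.9 − 0.0)/2 = 4.45 m; q_2 = 0.52 × 0.63 × 4.45 = 1.458 m³/s
w_3 = (18.8 − 1.5)/2 = 8.65 m; q_3 = 0.60 × 1.47 × 8.65 = 7.629 m³/s
w_4 = (22.9 − 8.9)/2 = 7 m; q_4 = 0.57 × 0.76 × 7 = 3.032 m³/s
Stations 1, 5 contribute zero (depth or velocity is 0).
Q = Σ qᵢ = 12.12 m³/s

12.1 m³/s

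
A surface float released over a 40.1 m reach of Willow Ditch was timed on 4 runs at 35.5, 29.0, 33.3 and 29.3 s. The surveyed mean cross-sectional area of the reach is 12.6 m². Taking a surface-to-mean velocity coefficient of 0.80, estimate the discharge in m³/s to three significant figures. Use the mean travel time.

12.7 m³/s

t̄ = (35.5 + 29.0 + 33.3 + 29.3) / 4 = 31.775 s
v_surface = L / t̄ = 40.1 / 31.775 = 1.262 m/s
v_mean = 0.80 × 1.262 = 1.010 m/s
Q = A × v_mean = 12.6 × 1.010 = 12.72 m³/s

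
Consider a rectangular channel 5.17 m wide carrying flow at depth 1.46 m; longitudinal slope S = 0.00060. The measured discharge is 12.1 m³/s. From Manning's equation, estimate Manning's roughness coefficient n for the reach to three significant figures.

A = b·y = 5.17 × 1.46 = 7.548 m²
P = b + 2y = 5.17 + 2×1.46 = 8.090 m
R = A/P = 7.548/8.090 = 0.9330 m
n = (1/Q)·A·R^(2/3)·S^(1/2) = (1/12.1) × 7.548 × 0.9548 × 0.02449 = 0.01459

0.0146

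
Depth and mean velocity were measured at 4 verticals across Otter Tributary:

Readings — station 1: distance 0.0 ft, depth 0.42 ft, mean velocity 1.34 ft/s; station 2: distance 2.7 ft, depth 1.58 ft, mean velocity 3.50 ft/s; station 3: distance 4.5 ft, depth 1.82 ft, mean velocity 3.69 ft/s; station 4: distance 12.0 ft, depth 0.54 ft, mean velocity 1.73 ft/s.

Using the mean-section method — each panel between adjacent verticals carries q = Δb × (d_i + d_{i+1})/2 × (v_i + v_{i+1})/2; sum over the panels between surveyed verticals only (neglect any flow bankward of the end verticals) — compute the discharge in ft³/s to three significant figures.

41.5 ft³/s

Panel 1-2: Δb = 2.7 ft, d̄ = (0.42+1.58)/2 = 1, v̄ = (1.34+3.50)/2 = 2.42 → q = 2.7×1×2.42 = 6.534 ft³/s
Panel 2-3: Δb = 1.8 ft, d̄ = (1.58+1.82)/2 = 1.7, v̄ = (3.50+3.69)/2 = 3.595 → q = 1.8×1.7×3.595 = 11.00 ft³/s
Panel 3-4: Δb = 7.5 ft, d̄ = (1.82+0.54)/2 = 1.18, v̄ = (3.69+1.73)/2 = 2.71 → q = 7.5×1.18×2.71 = 23.98 ft³/s
Q = Σ q = 41.52 ft³/s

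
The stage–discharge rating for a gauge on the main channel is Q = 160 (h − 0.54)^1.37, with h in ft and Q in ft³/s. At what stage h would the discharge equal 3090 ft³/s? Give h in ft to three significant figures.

h − h₀ = (Q/C)^(1/b) = (3090/160)^(1/1.37) = 8.681 ft
h = 0.54 + 8.681 = 9.221 ft

9.22 ft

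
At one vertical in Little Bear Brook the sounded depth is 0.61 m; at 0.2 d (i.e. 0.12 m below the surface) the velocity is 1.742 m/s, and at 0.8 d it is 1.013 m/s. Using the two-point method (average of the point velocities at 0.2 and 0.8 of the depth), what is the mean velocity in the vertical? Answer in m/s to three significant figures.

v̄ = (1.742 + 1.013) / 2 = 1.378 m/s

1.38 m/s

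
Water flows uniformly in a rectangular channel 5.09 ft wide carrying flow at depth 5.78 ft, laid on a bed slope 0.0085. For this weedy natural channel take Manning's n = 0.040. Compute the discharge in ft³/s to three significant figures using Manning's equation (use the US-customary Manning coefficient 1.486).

147 ft³/s

A = b·y = 5.09 × 5.78 = 29.42 ft²
P = b + 2y = 5.09 + 2×5.78 = 16.65 ft
R = A/P = 29.42/16.65 = 1.767 ft
Q = (1.486/n)·A·R^(2/3)·S^(1/2) = (1.486/0.040) × 29.42 × 1.767^(2/3) × 0.0085^(1/2) = 147.3 ft³/s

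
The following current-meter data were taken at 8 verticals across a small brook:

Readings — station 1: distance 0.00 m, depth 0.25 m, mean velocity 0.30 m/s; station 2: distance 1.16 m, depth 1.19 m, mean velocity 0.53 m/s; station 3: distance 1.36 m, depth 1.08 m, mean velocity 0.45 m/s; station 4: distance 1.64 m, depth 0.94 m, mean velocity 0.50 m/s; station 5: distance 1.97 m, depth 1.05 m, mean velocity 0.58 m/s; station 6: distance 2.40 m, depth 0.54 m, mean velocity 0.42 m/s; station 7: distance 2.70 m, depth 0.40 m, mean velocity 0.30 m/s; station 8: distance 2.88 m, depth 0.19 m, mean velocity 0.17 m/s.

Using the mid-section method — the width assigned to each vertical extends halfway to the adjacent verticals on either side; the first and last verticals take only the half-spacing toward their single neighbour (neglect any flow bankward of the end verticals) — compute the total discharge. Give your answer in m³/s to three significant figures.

w_1 = (1.16 − 0.00)/2 = 0.58 m; q_1 = 0.30 × 0.25 × 0.58 = 0.04350 m³/s
w_2 = (1.36 − 0.00)/2 = 0.68 m; q_2 = 0.53 × 1.19 × 0.68 = 0.4289 m³/s
w_3 = (1.64 − 1.16)/2 = 0.24 m; q_3 = 0.45 × 1.08 × 0.24 = 0.1166 m³/s
w_4 = (1.97 − 1.36)/2 = 0.305 m; q_4 = 0.50 × 0.94 × 0.305 = 0.1434 m³/s
w_5 = (2.40 − 1.64)/2 = 0.38 m; q_5 = 0.58 × 1.05 × 0.38 = 0.2314 m³/s
w_6 = (2.70 − 1.97)/2 = 0.365 m; q_6 = 0.42 × 0.54 × 0.365 = 0.08278 m³/s
w_7 = (2.88 − 2.40)/2 = 0.24 m; q_7 = 0.30 × 0.40 × 0.24 = 0.02880 m³/s
w_8 = (2.88 − 2.70)/2 = 0.09 m; q_8 = 0.17 × 0.19 × 0.09 = 0.002907 m³/s
Q = Σ qᵢ = 1.078 m³/s

1.08 m³/s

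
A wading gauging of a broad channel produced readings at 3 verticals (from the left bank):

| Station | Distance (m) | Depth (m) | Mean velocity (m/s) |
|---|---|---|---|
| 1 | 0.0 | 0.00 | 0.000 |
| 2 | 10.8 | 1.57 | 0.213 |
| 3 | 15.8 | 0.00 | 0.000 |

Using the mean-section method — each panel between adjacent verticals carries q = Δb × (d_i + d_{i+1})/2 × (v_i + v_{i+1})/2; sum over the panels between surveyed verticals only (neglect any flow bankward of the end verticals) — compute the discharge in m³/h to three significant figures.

4760 m³/h

Panel 1-2: Δb = 10.8 m, d̄ = (0.00+1.57)/2 = 0.785, v̄ = (0.000+0.213)/2 = 0.1065 → q = 10.8×0.785×0.1065 = 0.9029 m³/s
Panel 2-3: Δb = 5 m, d̄ = (1.57+0.00)/2 = 0.785, v̄ = (0.213+0.000)/2 = 0.1065 → q = 5×0.785×0.1065 = 0.4180 m³/s
Q = Σ q = 1.321 m³/s
= 1.321 × 3600 = 4755 m³/h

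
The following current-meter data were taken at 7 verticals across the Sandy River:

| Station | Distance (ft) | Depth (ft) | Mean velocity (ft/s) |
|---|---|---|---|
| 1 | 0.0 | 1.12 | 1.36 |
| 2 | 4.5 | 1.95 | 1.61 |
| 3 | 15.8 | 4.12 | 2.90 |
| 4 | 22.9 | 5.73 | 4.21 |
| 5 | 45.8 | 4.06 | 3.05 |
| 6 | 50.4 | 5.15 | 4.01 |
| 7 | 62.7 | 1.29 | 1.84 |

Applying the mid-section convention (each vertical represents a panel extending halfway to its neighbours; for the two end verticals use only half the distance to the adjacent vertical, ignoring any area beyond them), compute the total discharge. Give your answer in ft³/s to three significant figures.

859 ft³/s

w_1 = (4.5 − 0.0)/2 = 2.25 ft; q_1 = 1.36 × 1.12 × 2.25 = 3.427 ft³/s
w_2 = (15.8 − 0.0)/2 = 7.9 ft; q_2 = 1.61 × 1.95 × 7.9 = 24.80 ft³/s
w_3 = (22.9 − 4.5)/2 = 9.2 ft; q_3 = 2.90 × 4.12 × 9.2 = 109.9 ft³/s
w_4 = (45.8 − 15.8)/2 = 15 ft; q_4 = 4.21 × 5.73 × 15 = 361.8 ft³/s
w_5 = (50.4 − 22.9)/2 = 13.75 ft; q_5 = 3.05 × 4.06 × 13.75 = 170.3 ft³/s
w_6 = (62.7 − 45.8)/2 = 8.45 ft; q_6 = 4.01 × 5.15 × 8.45 = 174.5 ft³/s
w_7 = (62.7 − 50.4)/2 = 6.15 ft; q_7 = 1.84 × 1.29 × 6.15 = 14.60 ft³/s
Q = Σ qᵢ = 859.4 ft³/s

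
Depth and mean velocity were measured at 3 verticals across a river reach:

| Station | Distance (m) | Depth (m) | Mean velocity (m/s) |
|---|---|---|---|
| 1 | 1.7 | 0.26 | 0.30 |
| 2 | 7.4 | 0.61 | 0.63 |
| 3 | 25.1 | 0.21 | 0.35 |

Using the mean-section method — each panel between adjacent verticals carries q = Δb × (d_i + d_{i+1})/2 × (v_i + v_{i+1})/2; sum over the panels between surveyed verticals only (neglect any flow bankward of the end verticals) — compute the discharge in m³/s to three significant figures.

Panel 1-2: Δb = 5.7 m, d̄ = (0.26+0.61)/2 = 0.435, v̄ = (0.30+0.63)/2 = 0.465 → q = 5.7×0.435×0.465 = 1.153 m³/s
Panel 2-3: Δb = 17.7 m, d̄ = (0.61+0.21)/2 = 0.41, v̄ = (0.63+0.35)/2 = 0.49 → q = 17.7×0.41×0.49 = 3.556 m³/s
Q = Σ q = 4.709 m³/s

4.71 m³/s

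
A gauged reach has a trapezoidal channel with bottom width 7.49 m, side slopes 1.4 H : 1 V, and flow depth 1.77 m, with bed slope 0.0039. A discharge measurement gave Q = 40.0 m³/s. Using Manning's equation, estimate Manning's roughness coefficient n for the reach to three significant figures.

0.0328

A = (b + z·y)·y = (7.49 + 1.4×1.77)×1.77 = 17.64 m²
P = b + 2y√(1+z²) = 7.49 + 2×1.77×√(1+1.4²) = 13.58 m
R = A/P = 17.64/13.58 = 1.299 m
n = (1/Q)·A·R^(2/3)·S^(1/2) = (1/40.0) × 17.64 × 1.191 × 0.06245 = 0.03280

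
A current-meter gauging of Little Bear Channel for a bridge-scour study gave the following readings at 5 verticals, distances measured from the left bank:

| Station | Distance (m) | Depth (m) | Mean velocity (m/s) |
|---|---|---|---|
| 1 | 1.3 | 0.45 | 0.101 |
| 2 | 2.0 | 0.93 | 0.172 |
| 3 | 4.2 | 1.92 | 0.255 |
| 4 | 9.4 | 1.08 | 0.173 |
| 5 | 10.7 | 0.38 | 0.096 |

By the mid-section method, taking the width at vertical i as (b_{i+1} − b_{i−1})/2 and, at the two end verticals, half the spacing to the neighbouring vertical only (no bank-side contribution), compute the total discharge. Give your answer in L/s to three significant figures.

w_1 = (2.0 − 1.3)/2 = 0.35 m; q_1 = 0.101 × 0.45 × 0.35 = 0.01591 m³/s
w_2 = (4.2 − 1.3)/2 = 1.45 m; q_2 = 0.172 × 0.93 × 1.45 = 0.2319 m³/s
w_3 = (9.4 − 2.0)/2 = 3.7 m; q_3 = 0.255 × 1.92 × 3.7 = 1.812 m³/s
w_4 = (10.7 − 4.2)/2 = 3.25 m; q_4 = 0.173 × 1.08 × 3.25 = 0.6072 m³/s
w_5 = (10.7 − 9.4)/2 = 0.65 m; q_5 = 0.096 × 0.38 × 0.65 = 0.02371 m³/s
Q = Σ qᵢ = 2.690 m³/s
= 2.690 × 1000 = 2690 L/s

2690 L/s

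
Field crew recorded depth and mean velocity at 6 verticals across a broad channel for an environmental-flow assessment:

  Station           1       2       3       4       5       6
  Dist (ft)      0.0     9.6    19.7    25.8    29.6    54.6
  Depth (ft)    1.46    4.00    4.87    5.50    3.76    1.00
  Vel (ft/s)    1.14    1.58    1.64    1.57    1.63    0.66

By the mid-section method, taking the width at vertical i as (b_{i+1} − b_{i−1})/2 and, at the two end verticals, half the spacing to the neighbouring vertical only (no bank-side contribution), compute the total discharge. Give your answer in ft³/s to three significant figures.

w_1 = (9.6 − 0.0)/2 = 4.8 ft; q_1 = 1.14 × 1.46 × 4.8 = 7.989 ft³/s
w_2 = (19.7 − 0.0)/2 = 9.85 ft; q_2 = 1.58 × 4.00 × 9.85 = 62.25 ft³/s
w_3 = (25.8 − 9.6)/2 = 8.1 ft; q_3 = 1.64 × 4.87 × 8.1 = 64.69 ft³/s
w_4 = (29.6 − 19.7)/2 = 4.95 ft; q_4 = 1.57 × 5.50 × 4.95 = 42.74 ft³/s
w_5 = (54.6 − 25.8)/2 = 14.4 ft; q_5 = 1.63 × 3.76 × 14.4 = 88.25 ft³/s
w_6 = (54.6 − 29.6)/2 = 12.5 ft; q_6 = 0.66 × 1.00 × 12.5 = 8.250 ft³/s
Q = Σ qᵢ = 274.2 ft³/s

274 ft³/s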